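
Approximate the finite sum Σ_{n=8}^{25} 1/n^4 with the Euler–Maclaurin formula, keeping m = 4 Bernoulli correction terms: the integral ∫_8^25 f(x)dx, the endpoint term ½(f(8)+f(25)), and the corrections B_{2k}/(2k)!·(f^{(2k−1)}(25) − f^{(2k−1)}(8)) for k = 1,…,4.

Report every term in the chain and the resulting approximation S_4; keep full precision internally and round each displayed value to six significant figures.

S_4 ≈ 0.000763119

Integral: ∫_8^25 1/x^4 dx = 0.000629708.
Boundary: ½(f(8) + f(25)) = ½(0.000244141 + 2.56000e-06) = 0.000123350.
Running total after boundary: 0.000753059.
Correction k=1: B_{2}/2! · (f^{(1)}(25) − f^{(1)}(8)) = 1/12 · (-4.09600e-07 − (-0.000122070)) = 1.01384e-05.
Partial sum through k=1: 0.000763197.
Correction k=2: B_{4}/4! · (f^{(3)}(25) − f^{(3)}(8)) = −1/720 · (-1.96608e-08 − (-5.72205e-05)) = -7.94456e-08.
Partial sum through k=2: 0.000763118.
Correction k=3: B_{6}/6! · (f^{(5)}(25) − f^{(5)}(8)) = 1/30240 · (-1.76161e-09 − (-5.00679e-05)) = 1.65563e-09.
Partial sum through k=3: 0.000763119.
Correction k=4: B_{8}/8! · (f^{(7)}(25) − f^{(7)}(8)) = −1/1209600 · (-2.53672e-10 − (-7.04080e-05)) = -5.82075e-11.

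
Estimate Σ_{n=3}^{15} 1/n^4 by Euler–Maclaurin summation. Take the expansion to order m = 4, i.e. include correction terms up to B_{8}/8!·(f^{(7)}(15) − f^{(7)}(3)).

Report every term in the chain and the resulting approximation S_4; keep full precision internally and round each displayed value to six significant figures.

S_4 ≈ 0.0197332

Integral: ∫_3^15 1/x^4 dx = 0.0122469.
Boundary: ½(f(3) + f(15)) = ½(0.0123457 + 1.97531e-05) = 0.00618272.
Running total after boundary: 0.0184296.
k=1: B_{2}/(2)! × [f^{(1)}(15) − f^{(1)}(3)] = 1/12 × (-5.26749e-06 − (-0.0164609)) = 0.00137130.
After k=1: 0.0198009.
k=2: B_{4}/(4)! × [f^{(3)}(15) − f^{(3)}(3)] = −1/720 × (-7.02332e-07 − (-0.0548697)) = -7.62069e-05.
After k=2: 0.0197247.
k=3: B_{6}/(6)! × [f^{(5)}(15) − f^{(5)}(3)] = 1/30240 × (-1.74803e-07 − (-0.341411)) = 1.12901e-05.
After k=3: 0.0197360.
k=4: B_{8}/(8)! × [f^{(7)}(15) − f^{(7)}(3)] = −1/1209600 × (-6.99210e-08 − (-3.41411)) = -2.82251e-06.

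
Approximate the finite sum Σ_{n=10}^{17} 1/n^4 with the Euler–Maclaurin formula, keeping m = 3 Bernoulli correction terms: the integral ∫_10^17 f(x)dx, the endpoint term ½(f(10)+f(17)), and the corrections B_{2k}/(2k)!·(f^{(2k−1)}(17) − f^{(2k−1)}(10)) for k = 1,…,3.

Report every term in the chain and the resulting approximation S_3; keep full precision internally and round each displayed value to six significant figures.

The integral term ∫_10^17 1/x^4 dx = 0.000265486.
½[f(10) + f(17)] = ½[0.000100000 + 1.19730e-05] = 5.59865e-05.
Running total after boundary: 0.000321473.
k=1: B_{2}/(2)! × [f^{(1)}(17) − f^{(1)}(10)] = 1/12 × (-2.81719e-06 − (-4.00000e-05)) = 3.09857e-06.
After k=1: 0.000324571.
k=2: B_{4}/(4)! × [f^{(3)}(17) − f^{(3)}(10)] = −1/720 × (-2.92441e-07 − (-1.20000e-05)) = -1.62605e-08.
After k=2: 0.000324555.
k=3: B_{6}/(6)! × [f^{(5)}(17) − f^{(5)}(10)] = 1/30240 × (-5.66668e-08 − (-6.72000e-06)) = 2.20348e-10.

S_3 ≈ 0.000324555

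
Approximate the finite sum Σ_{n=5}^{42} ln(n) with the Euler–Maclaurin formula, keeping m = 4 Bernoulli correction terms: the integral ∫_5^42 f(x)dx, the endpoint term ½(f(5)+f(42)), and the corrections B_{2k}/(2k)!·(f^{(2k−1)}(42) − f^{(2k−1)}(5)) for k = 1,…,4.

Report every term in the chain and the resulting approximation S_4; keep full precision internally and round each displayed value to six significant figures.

S_4 ≈ 114.594

∫_5^42 ln(x) dx evaluates to 111.935.
Boundary: ½(f(5) + f(42)) = ½(1.60944 + 3.73767) = 2.67355.
Running total after boundary: 114.608.
k=1: B_{2}/(2)! × [f^{(1)}(42) − f^{(1)}(5)] = 1/12 × (0.0238095 − 0.200000) = -0.0146825.
After k=1: 114.594.
k=2: B_{4}/(4)! × [f^{(3)}(42) − f^{(3)}(5)] = −1/720 × (2.69949e-05 − 0.0160000) = 2.21847e-05.
After k=2: 114.594.
k=3: B_{6}/(6)! × [f^{(5)}(42) − f^{(5)}(5)] = 1/30240 × (1.83639e-07 − 0.00768000) = -2.53962e-07.
After k=3: 114.594.
k=4: B_{8}/(8)! × [f^{(7)}(42) − f^{(7)}(5)] = −1/1209600 × (3.12311e-09 − 0.00921600) = 7.61905e-09.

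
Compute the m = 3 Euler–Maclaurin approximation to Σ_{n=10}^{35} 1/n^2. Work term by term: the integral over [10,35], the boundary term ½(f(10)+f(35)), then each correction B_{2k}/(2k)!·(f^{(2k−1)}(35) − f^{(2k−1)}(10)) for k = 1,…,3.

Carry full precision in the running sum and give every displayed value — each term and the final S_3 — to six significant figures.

∫_10^35 1/x^2 dx evaluates to 0.0714286.
Boundary: ½(f(10) + f(35)) = ½(0.0100000 + 0.000816327) = 0.00540816.
Integral + boundary = 0.0768367.
k=1: B_{2}/(2)! × [f^{(1)}(35) − f^{(1)}(10)] = 1/12 × (-4.66472e-05 − (-0.00200000)) = 0.000162779.
Running total after k=1: 0.0769995.
k=2: B_{4}/(4)! × [f^{(3)}(35) − f^{(3)}(10)] = −1/720 × (-4.56952e-07 − (-0.000240000)) = -3.32699e-07.
Running total after k=2: 0.0769992.
k=3: B_{6}/(6)! × [f^{(5)}(35) − f^{(5)}(10)] = 1/30240 × (-1.11907e-08 − (-7.20000e-05)) = 2.38058e-09.

S_3 ≈ 0.0769992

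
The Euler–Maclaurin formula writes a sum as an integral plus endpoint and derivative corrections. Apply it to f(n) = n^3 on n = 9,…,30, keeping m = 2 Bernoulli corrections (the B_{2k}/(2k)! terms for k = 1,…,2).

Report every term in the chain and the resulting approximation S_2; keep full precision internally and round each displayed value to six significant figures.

∫_9^30 x^3 dx evaluates to 200860.
½[f(9) + f(30)] = ½[729.000 + 27000.0] = 13864.5.
Running total after boundary: 214724.
k=1: B_{2}/(2)! × [f^{(1)}(30) − f^{(1)}(9)] = 1/12 × (2700.00 − 243.000) = 204.750.
Running total after k=1: 214929.
k=2: B_{4}/(4)! × [f^{(3)}(30) − f^{(3)}(9)] = −1/720 × (6.00000 − 6.00000) = 0.00000.

S_2 ≈ 214929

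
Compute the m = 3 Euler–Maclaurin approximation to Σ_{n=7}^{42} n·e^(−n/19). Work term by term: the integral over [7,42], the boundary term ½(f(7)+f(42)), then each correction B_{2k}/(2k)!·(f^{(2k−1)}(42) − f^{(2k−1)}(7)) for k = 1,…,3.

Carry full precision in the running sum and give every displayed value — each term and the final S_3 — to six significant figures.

∫_7^42 x·e^(−x/19) dx evaluates to 214.686.
Boundary: ½(f(7) + f(42)) = ½(4.84278 + 4.60500) = 4.72389.
Running total after boundary: 219.410.
Correction k=1: B_{2}/2! · (f^{(1)}(42) − f^{(1)}(7)) = 1/12 · (-0.132726 − 0.436943) = -0.0474724.
After k=1: 219.362.
Correction k=2: B_{4}/4! · (f^{(3)}(42) − f^{(3)}(7)) = −1/720 · (0.000239779 − 0.00504320) = 6.67141e-06.
After k=2: 219.362.
Correction k=3: B_{6}/6! · (f^{(5)}(42) − f^{(5)}(7)) = 1/30240 · (2.34687e-06 − 2.45873e-05) = -7.35465e-10.

S_3 ≈ 219.362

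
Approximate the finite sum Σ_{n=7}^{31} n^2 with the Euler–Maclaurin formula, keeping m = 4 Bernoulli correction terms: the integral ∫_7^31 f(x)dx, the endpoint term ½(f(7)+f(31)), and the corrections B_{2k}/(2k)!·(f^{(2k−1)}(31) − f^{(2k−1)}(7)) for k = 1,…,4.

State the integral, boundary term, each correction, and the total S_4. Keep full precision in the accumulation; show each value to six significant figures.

S_4 ≈ 10325.0

The integral term ∫_7^31 x^2 dx = 9816.00.
½[f(7) + f(31)] = ½[49.0000 + 961.000] = 505.000.
Integral + boundary = 10321.0.
k=1: B_{2}/(2)! × [f^{(1)}(31) − f^{(1)}(7)] = 1/12 × (62.0000 − 14.0000) = 4.00000.
After k=1: 10325.0.
k=2: B_{4}/(4)! × [f^{(3)}(31) − f^{(3)}(7)] = −1/720 × (0.00000 − 0.00000) = 0.00000.
After k=2: 10325.0.
k=3: B_{6}/(6)! × [f^{(5)}(31) − f^{(5)}(7)] = 1/30240 × (0.00000 − 0.00000) = 0.00000.
After k=3: 10325.0.
k=4: B_{8}/(8)! × [f^{(7)}(31) − f^{(7)}(7)] = −1/1209600 × (0.00000 − 0.00000) = 0.00000.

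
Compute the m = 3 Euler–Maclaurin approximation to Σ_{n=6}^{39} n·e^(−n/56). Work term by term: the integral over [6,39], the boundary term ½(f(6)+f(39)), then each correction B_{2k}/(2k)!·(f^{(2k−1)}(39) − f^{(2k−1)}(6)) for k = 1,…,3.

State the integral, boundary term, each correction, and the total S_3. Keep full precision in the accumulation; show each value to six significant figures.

The integral term ∫_6^39 x·e^(−x/56) dx = 467.950.
Endpoint term: (f(6) + f(39))/2 = (5.39038 + 19.4361)/2 = 12.4133.
So far: 480.363.
Order-1 term: 1/12 · (0.151288 − 0.802140) = -0.0542377.
Partial sum through k=1: 480.309.
Order-2 term: −1/720 · (0.000366075 − 0.000828742) = 6.42593e-07.
Partial sum through k=2: 480.309.
Order-3 term: 1/30240 · (2.18083e-07 − 4.46971e-07) = -7.56903e-12.

S_3 ≈ 480.309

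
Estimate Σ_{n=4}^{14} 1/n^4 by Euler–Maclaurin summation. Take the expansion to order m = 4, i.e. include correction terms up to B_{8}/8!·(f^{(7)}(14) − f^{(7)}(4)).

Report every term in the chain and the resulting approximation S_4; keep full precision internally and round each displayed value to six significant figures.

S_4 ≈ 0.00736846

Integral: ∫_4^14 1/x^4 dx = 0.00508686.
Boundary: ½(f(4) + f(14)) = ½(0.00390625 + 2.60308e-05) = 0.00196614.
Running total after boundary: 0.00705300.
k=1: B_{2}/(2)! × [f^{(1)}(14) − f^{(1)}(4)] = 1/12 × (-7.43738e-06 − (-0.00390625)) = 0.000324901.
After k=1: 0.00737790.
k=2: B_{4}/(4)! × [f^{(3)}(14) − f^{(3)}(4)] = −1/720 × (-1.13837e-06 − (-0.00732422)) = -1.01709e-05.
After k=2: 0.00736773.
k=3: B_{6}/(6)! × [f^{(5)}(14) − f^{(5)}(4)] = 1/30240 × (-3.25250e-07 − (-0.0256348)) = 8.47700e-07.
After k=3: 0.00736857.
k=4: B_{8}/(8)! × [f^{(7)}(14) − f^{(7)}(4)] = −1/1209600 × (-1.49349e-07 − (-0.144196)) = -1.19209e-07.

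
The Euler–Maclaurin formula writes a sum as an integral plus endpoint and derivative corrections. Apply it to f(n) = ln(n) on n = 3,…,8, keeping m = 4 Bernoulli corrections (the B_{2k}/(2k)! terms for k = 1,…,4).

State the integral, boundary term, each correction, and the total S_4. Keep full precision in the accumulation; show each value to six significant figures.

S_4 ≈ 9.91146

∫_3^8 ln(x) dx evaluates to 8.33970.
Boundary: ½(f(3) + f(8)) = ½(1.09861 + 2.07944) = 1.58903.
Integral + boundary = 9.92872.
Correction k=1: B_{2}/2! · (f^{(1)}(8) − f^{(1)}(3)) = 1/12 · (0.125000 − 0.333333) = -0.0173611.
After k=1: 9.91136.
Correction k=2: B_{4}/4! · (f^{(3)}(8) − f^{(3)}(3)) = −1/720 · (0.00390625 − 0.0740741) = 9.74553e-05.
After k=2: 9.91146.
Correction k=3: B_{6}/6! · (f^{(5)}(8) − f^{(5)}(3)) = 1/30240 · (0.000732422 − 0.0987654) = -3.24183e-06.
After k=3: 9.91146.
Correction k=4: B_{8}/8! · (f^{(7)}(8) − f^{(7)}(3)) = −1/1209600 · (0.000343323 − 0.329218) = 2.71887e-07.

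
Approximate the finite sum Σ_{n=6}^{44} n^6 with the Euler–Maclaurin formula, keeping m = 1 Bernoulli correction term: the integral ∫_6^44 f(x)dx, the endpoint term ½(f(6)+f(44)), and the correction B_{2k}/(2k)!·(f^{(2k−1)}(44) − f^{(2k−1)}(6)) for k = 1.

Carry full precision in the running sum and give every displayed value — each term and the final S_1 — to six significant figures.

∫_6^44 x^6 dx evaluates to 4.56111e+10.
½[f(6) + f(44)] = ½[46656.0 + 7.25631e+09] = 3.62818e+09.
Running total after boundary: 4.92393e+10.
Correction k=1: B_{2}/2! · (f^{(1)}(44) − f^{(1)}(6)) = 1/12 · (9.89497e+08 − 46656.0) = 8.24542e+07.

S_1 ≈ 4.93217e+10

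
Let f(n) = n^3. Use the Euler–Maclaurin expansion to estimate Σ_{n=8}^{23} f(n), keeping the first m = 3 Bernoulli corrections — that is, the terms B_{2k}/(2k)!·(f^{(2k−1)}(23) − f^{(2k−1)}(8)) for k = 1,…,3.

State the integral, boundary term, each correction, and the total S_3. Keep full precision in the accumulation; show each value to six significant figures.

∫_8^23 x^3 dx evaluates to 68936.2.
Endpoint term: (f(8) + f(23))/2 = (512.000 + 12167.0)/2 = 6339.50.
Running total after boundary: 75275.8.
Order-1 term: 1/12 · (1587.00 − 192.000) = 116.250.
Running total after k=1: 75392.0.
Order-2 term: −1/720 · (6.00000 − 6.00000) = 0.00000.
Running total after k=2: 75392.0.
Order-3 term: 1/30240 · (0.00000 − 0.00000) = 0.00000.

S_3 ≈ 75392.0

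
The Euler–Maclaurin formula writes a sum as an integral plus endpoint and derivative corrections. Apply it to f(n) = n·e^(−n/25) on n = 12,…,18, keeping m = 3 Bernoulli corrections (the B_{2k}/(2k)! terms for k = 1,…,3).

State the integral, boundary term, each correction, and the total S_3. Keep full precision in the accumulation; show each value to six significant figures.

S_3 ≈ 57.1940

Integral: ∫_12^18 x·e^(−x/25) dx = 49.1160.
½[f(12) + f(18)] = ½[7.42540 + 8.76154] = 8.09347.
Integral + boundary = 57.2094.
Correction k=1: B_{2}/2! · (f^{(1)}(18) − f^{(1)}(12)) = 1/12 · (0.136291 − 0.321767) = -0.0154564.
After k=1: 57.1940.
Correction k=2: B_{4}/4! · (f^{(3)}(18) − f^{(3)}(12)) = −1/720 · (0.00177567 − 0.00249493) = 9.98976e-07.
After k=2: 57.1940.
Correction k=3: B_{6}/6! · (f^{(5)}(18) − f^{(5)}(12)) = 1/30240 · (5.33325e-06 − 7.16007e-06) = -6.04107e-11.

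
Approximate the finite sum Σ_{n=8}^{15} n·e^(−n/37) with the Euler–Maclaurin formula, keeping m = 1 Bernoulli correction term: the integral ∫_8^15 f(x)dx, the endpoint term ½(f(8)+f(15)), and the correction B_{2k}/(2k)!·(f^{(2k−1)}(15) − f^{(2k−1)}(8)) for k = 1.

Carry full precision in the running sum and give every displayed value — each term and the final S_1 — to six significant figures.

S_1 ≈ 66.7190

The integral term ∫_8^15 x·e^(−x/37) dx = 58.5160.
½[f(8) + f(15)] = ½[6.44449 + 10.0006] = 8.22254.
Running total after boundary: 66.7385.
Correction k=1: B_{2}/2! · (f^{(1)}(15) − f^{(1)}(8)) = 1/12 · (0.396420 − 0.631386) = -0.0195805.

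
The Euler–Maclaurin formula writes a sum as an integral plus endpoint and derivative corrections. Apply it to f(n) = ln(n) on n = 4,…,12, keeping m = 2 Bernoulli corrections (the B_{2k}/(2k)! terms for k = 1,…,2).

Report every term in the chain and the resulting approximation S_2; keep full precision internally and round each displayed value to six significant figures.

∫_4^12 ln(x) dx evaluates to 16.2737.
Boundary: ½(f(4) + f(12)) = ½(1.38629 + 2.48491) = 1.93560.
Running total after boundary: 18.2093.
k=1: B_{2}/(2)! × [f^{(1)}(12) − f^{(1)}(4)] = 1/12 × (0.0833333 − 0.250000) = -0.0138889.
After k=1: 18.1954.
k=2: B_{4}/(4)! × [f^{(3)}(12) − f^{(3)}(4)] = −1/720 × (0.00115741 − 0.0312500) = 4.17953e-05.

S_2 ≈ 18.1955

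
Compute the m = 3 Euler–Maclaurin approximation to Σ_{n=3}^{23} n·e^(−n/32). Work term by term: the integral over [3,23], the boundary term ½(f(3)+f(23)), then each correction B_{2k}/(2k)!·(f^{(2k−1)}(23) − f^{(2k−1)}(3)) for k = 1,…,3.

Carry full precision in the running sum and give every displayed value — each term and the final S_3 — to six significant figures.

S_3 ≈ 168.929

The integral term ∫_3^23 x·e^(−x/32) dx = 162.016.
Endpoint term: (f(3) + f(23))/2 = (2.73153 + 11.2093)/2 = 6.97042.
Running total after boundary: 168.987.
Order-1 term: 1/12 · (0.137070 − 0.825150) = -0.0573400.
Partial sum through k=1: 168.929.
Order-2 term: −1/720 · (0.00108573 − 0.00258415) = 2.08113e-06.
Partial sum through k=2: 168.929.
Order-3 term: 1/30240 · (1.98986e-06 − 4.26025e-06) = -7.50790e-11.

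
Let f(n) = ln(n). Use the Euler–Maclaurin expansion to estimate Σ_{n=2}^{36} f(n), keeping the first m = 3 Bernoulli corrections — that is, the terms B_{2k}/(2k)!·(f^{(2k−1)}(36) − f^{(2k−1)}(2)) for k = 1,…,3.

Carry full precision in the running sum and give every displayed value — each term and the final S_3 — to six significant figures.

S_3 ≈ 95.7197

∫_2^36 ln(x) dx evaluates to 93.6204.
Boundary: ½(f(2) + f(36)) = ½(0.693147 + 3.58352) = 2.13833.
So far: 95.7587.
Order-1 term: 1/12 · (0.0277778 − 0.500000) = -0.0393519.
Partial sum through k=1: 95.7194.
Order-2 term: −1/720 · (4.28669e-05 − 0.250000) = 0.000347163.
Partial sum through k=2: 95.7197.
Order-3 term: 1/30240 · (3.96916e-07 − 0.750000) = -2.48016e-05.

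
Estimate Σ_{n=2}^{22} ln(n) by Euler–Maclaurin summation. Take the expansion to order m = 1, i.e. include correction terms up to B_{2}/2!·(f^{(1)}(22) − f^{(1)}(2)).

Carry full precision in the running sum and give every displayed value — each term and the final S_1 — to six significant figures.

Integral: ∫_2^22 ln(x) dx = 46.6166.
Boundary: ½(f(2) + f(22)) = ½(0.693147 + 3.09104) = 1.89209.
So far: 48.5087.
k=1: B_{2}/(2)! × [f^{(1)}(22) − f^{(1)}(2)] = 1/12 × (0.0454545 − 0.500000) = -0.0378788.

S_1 ≈ 48.4709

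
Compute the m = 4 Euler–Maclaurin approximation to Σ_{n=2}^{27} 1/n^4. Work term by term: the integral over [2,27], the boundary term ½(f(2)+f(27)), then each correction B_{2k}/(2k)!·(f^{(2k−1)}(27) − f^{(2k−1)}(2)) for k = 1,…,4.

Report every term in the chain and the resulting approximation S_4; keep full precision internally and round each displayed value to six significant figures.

S_4 ≈ 0.0822051

Integral: ∫_2^27 1/x^4 dx = 0.0416497.
Boundary: ½(f(2) + f(27)) = ½(0.0625000 + 1.88168e-06) = 0.0312509.
Running total after boundary: 0.0729007.
k=1: B_{2}/(2)! × [f^{(1)}(27) − f^{(1)}(2)] = 1/12 × (-2.78767e-07 − (-0.125000)) = 0.0104166.
Partial sum through k=1: 0.0833173.
k=2: B_{4}/(4)! × [f^{(3)}(27) − f^{(3)}(2)] = −1/720 × (-1.14719e-08 − (-0.937500)) = -0.00130208.
Partial sum through k=2: 0.0820152.
k=3: B_{6}/(6)! × [f^{(5)}(27) − f^{(5)}(2)] = 1/30240 × (-8.81242e-10 − (-13.1250)) = 0.000434028.
Partial sum through k=3: 0.0824493.
k=4: B_{8}/(8)! × [f^{(7)}(27) − f^{(7)}(2)] = −1/1209600 × (-1.08795e-10 − (-295.312)) = -0.000244141.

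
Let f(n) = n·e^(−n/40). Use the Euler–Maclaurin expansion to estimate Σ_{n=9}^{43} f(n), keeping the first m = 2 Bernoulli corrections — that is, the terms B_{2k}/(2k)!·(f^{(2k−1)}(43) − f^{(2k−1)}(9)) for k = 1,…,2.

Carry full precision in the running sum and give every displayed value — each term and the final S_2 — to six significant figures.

∫_9^43 x·e^(−x/40) dx evaluates to 431.983.
½[f(9) + f(43)] = ½[7.18665 + 14.6758] = 10.9312.
Integral + boundary = 442.914.
Order-1 term: 1/12 · (-0.0255973 − 0.618850) = -0.0537040.
Running total after k=1: 442.861.
Order-2 term: −1/720 · (0.000410624 − 0.00138493) = 1.35320e-06.

S_2 ≈ 442.861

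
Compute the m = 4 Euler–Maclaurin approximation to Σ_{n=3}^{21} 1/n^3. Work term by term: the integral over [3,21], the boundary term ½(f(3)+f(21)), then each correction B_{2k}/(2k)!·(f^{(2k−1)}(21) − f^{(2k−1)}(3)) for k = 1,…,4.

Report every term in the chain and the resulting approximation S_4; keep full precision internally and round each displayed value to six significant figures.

S_4 ≈ 0.0759753

The integral term ∫_3^21 1/x^3 dx = 0.0544218.
Boundary: ½(f(3) + f(21)) = ½(0.0370370 + 0.000107980) = 0.0185725.
Integral + boundary = 0.0729943.
k=1: B_{2}/(2)! × [f^{(1)}(21) − f^{(1)}(3)] = 1/12 × (-1.54257e-05 − (-0.0370370)) = 0.00308513.
Running total after k=1: 0.0760794.
k=2: B_{4}/(4)! × [f^{(3)}(21) − f^{(3)}(3)] = −1/720 × (-6.99577e-07 − (-0.0823045)) = -0.000114311.
Running total after k=2: 0.0759651.
k=3: B_{6}/(6)! × [f^{(5)}(21) − f^{(5)}(3)] = 1/30240 × (-6.66264e-08 − (-0.384088)) = 1.27013e-05.
Running total after k=3: 0.0759778.
k=4: B_{8}/(8)! × [f^{(7)}(21) − f^{(7)}(3)] = −1/1209600 × (-1.08778e-08 − (-3.07270)) = -2.54026e-06.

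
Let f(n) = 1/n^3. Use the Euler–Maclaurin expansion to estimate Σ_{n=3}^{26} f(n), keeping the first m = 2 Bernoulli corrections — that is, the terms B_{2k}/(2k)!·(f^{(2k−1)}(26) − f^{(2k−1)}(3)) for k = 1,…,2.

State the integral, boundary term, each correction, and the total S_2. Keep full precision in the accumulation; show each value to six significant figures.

Integral: ∫_3^26 1/x^3 dx = 0.0548159.
½[f(3) + f(26)] = ½[0.0370370 + 5.68958e-05] = 0.0185470.
Running total after boundary: 0.0733629.
Order-1 term: 1/12 · (-6.56490e-06 − (-0.0370370)) = 0.00308587.
Partial sum through k=1: 0.0764487.
Order-2 term: −1/720 · (-1.94228e-07 − (-0.0823045)) = -0.000114312.

S_2 ≈ 0.0763344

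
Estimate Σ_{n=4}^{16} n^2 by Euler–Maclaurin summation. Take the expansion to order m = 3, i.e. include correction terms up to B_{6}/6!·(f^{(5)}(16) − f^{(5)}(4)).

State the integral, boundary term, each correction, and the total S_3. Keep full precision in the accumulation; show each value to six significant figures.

Integral: ∫_4^16 x^2 dx = 1344.00.
½[f(4) + f(16)] = ½[16.0000 + 256.000] = 136.000.
So far: 1480.00.
k=1: B_{2}/(2)! × [f^{(1)}(16) − f^{(1)}(4)] = 1/12 × (32.0000 − 8.00000) = 2.00000.
Running total after k=1: 1482.00.
k=2: B_{4}/(4)! × [f^{(3)}(16) − f^{(3)}(4)] = −1/720 × (0.00000 − 0.00000) = 0.00000.
Running total after k=2: 1482.00.
k=3: B_{6}/(6)! × [f^{(5)}(16) − f^{(5)}(4)] = 1/30240 × (0.00000 − 0.00000) = 0.00000.

S_3 ≈ 1482.00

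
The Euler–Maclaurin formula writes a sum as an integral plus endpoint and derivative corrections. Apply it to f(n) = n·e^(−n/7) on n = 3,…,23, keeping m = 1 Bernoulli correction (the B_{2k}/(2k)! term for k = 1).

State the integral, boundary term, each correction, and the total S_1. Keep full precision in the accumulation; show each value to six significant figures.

∫_3^23 x·e^(−x/7) dx evaluates to 37.7438.
Endpoint term: (f(3) + f(23))/2 = (1.95432 + 0.860519)/2 = 1.40742.
Integral + boundary = 39.1512.
Correction k=1: B_{2}/2! · (f^{(1)}(23) − f^{(1)}(3)) = 1/12 · (-0.0855174 − 0.372251) = -0.0381474.

S_1 ≈ 39.1131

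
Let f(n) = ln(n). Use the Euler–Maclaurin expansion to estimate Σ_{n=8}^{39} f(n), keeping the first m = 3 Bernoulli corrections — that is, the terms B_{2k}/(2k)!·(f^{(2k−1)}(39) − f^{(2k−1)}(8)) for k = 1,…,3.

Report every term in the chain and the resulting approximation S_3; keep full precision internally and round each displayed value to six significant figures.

S_3 ≈ 98.1066

The integral term ∫_8^39 ln(x) dx = 95.2434.
Boundary: ½(f(8) + f(39)) = ½(2.07944 + 3.66356) = 2.87150.
Running total after boundary: 98.1149.
Order-1 term: 1/12 · (0.0256410 − 0.125000) = -0.00827991.
Partial sum through k=1: 98.1066.
Order-2 term: −1/720 · (3.37160e-05 − 0.00390625) = 5.37852e-06.
Partial sum through k=2: 98.1066.
Order-3 term: 1/30240 · (2.66004e-07 − 0.000732422) = -2.42115e-08.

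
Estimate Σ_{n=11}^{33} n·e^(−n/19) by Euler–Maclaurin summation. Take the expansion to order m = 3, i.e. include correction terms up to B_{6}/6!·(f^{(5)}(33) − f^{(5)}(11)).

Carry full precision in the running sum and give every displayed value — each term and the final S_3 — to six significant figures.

S_3 ≈ 151.473

Integral: ∫_11^33 x·e^(−x/19) dx = 145.516.
Boundary: ½(f(11) + f(33)) = ½(6.16537 + 5.81049) = 5.98793.
So far: 151.503.
Correction k=1: B_{2}/2! · (f^{(1)}(33) − f^{(1)}(11)) = 1/12 · (-0.129740 − 0.235995) = -0.0304779.
After k=1: 151.473.
Correction k=2: B_{4}/4! · (f^{(3)}(33) − f^{(3)}(11)) = −1/720 · (0.000616098 − 0.00375892) = 4.36503e-06.
After k=2: 151.473.
Correction k=3: B_{6}/6! · (f^{(5)}(33) − f^{(5)}(11)) = 1/30240 · (4.40882e-06 − 1.90142e-05) = -4.82981e-10.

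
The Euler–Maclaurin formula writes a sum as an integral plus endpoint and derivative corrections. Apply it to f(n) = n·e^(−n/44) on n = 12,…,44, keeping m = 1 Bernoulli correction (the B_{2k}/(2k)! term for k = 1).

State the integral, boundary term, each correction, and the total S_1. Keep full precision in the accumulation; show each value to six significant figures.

S_1 ≈ 464.030

Integral: ∫_12^44 x·e^(−x/44) dx = 451.415.
Endpoint term: (f(12) + f(44))/2 = (9.13560 + 16.1867)/2 = 12.6612.
So far: 464.076.
Correction k=1: B_{2}/2! · (f^{(1)}(44) − f^{(1)}(12)) = 1/12 · (0.00000 − 0.553673) = -0.0461394.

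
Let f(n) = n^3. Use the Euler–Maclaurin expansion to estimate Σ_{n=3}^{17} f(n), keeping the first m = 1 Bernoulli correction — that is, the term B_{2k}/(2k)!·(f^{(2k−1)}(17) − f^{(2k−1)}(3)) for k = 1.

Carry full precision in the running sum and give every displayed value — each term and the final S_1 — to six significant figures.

Integral: ∫_3^17 x^3 dx = 20860.0.
½[f(3) + f(17)] = ½[27.0000 + 4913.00] = 2470.00.
Running total after boundary: 23330.0.
Correction k=1: B_{2}/2! · (f^{(1)}(17) − f^{(1)}(3)) = 1/12 · (867.000 − 27.0000) = 70.0000.

S_1 ≈ 23400.0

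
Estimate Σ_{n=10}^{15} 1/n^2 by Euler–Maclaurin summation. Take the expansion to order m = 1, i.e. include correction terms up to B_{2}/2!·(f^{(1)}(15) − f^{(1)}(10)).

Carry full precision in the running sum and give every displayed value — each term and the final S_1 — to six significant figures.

The integral term ∫_10^15 1/x^2 dx = 0.0333333.
½[f(10) + f(15)] = ½[0.0100000 + 0.00444444] = 0.00722222.
Integral + boundary = 0.0405556.
Order-1 term: 1/12 · (-0.000592593 − (-0.00200000)) = 0.000117284.

S_1 ≈ 0.0406728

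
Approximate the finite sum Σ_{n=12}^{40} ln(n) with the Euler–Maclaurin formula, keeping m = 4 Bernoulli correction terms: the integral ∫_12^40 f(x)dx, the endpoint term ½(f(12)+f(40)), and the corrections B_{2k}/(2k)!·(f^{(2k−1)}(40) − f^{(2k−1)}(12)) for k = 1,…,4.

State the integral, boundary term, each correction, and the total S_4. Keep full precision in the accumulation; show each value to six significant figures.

S_4 ≈ 92.8183

The integral term ∫_12^40 ln(x) dx = 89.7363.
Endpoint term: (f(12) + f(40))/2 = (2.48491 + 3.68888)/2 = 3.08689.
So far: 92.8232.
k=1: B_{2}/(2)! × [f^{(1)}(40) − f^{(1)}(12)] = 1/12 × (0.0250000 − 0.0833333) = -0.00486111.
Partial sum through k=1: 92.8183.
k=2: B_{4}/(4)! × [f^{(3)}(40) − f^{(3)}(12)] = −1/720 × (3.12500e-05 − 0.00115741) = 1.56411e-06.
Partial sum through k=2: 92.8183.
k=3: B_{6}/(6)! × [f^{(5)}(40) − f^{(5)}(12)] = 1/30240 × (2.34375e-07 − 9.64506e-05) = -3.18175e-09.
Partial sum through k=3: 92.8183.
k=4: B_{8}/(8)! × [f^{(7)}(40) − f^{(7)}(12)] = −1/1209600 × (4.39453e-09 − 2.00939e-05) = 1.66084e-11.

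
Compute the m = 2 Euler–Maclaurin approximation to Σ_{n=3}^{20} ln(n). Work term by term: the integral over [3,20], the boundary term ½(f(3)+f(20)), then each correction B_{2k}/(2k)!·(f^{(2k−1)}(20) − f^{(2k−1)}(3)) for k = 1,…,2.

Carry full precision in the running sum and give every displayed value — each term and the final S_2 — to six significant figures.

The integral term ∫_3^20 ln(x) dx = 39.6188.
Boundary: ½(f(3) + f(20)) = ½(1.09861 + 2.99573) = 2.04717.
Integral + boundary = 41.6660.
Correction k=1: B_{2}/2! · (f^{(1)}(20) − f^{(1)}(3)) = 1/12 · (0.0500000 − 0.333333) = -0.0236111.
After k=1: 41.6424.
Correction k=2: B_{4}/4! · (f^{(3)}(20) − f^{(3)}(3)) = −1/720 · (0.000250000 − 0.0740741) = 0.000102533.

S_2 ≈ 41.6425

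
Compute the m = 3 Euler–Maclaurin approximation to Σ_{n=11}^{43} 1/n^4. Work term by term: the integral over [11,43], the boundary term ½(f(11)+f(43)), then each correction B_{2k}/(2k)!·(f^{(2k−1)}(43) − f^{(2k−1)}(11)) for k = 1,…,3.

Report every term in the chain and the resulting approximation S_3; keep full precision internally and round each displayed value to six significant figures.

Integral: ∫_11^43 1/x^4 dx = 0.000246246.
Boundary: ½(f(11) + f(43)) = ½(6.83013e-05 + 2.92500e-07) = 3.42969e-05.
Running total after boundary: 0.000280543.
Correction k=1: B_{2}/2! · (f^{(1)}(43) − f^{(1)}(11)) = 1/12 · (-2.72093e-08 − (-2.48369e-05)) = 2.06747e-06.
Partial sum through k=1: 0.000282610.
Correction k=2: B_{4}/4! · (f^{(3)}(43) − f^{(3)}(11)) = −1/720 · (-4.41471e-10 − (-6.15790e-06)) = -8.55202e-09.
Partial sum through k=2: 0.000282602.
Correction k=3: B_{6}/6! · (f^{(5)}(43) − f^{(5)}(11)) = 1/30240 · (-1.33707e-11 − (-2.84994e-06)) = 9.42435e-11.

S_3 ≈ 0.000282602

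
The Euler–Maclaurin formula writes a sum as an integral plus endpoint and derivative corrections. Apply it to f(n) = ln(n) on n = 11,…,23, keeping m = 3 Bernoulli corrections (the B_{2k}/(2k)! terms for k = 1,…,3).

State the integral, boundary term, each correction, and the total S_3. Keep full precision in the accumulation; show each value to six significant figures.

Integral: ∫_11^23 ln(x) dx = 33.7395.
½[f(11) + f(23)] = ½[2.39790 + 3.13549] = 2.76669.
Integral + boundary = 36.5062.
k=1: B_{2}/(2)! × [f^{(1)}(23) − f^{(1)}(11)] = 1/12 × (0.0434783 − 0.0909091) = -0.00395257.
Running total after k=1: 36.5023.
k=2: B_{4}/(4)! × [f^{(3)}(23) − f^{(3)}(11)] = −1/720 × (0.000164379 − 0.00150263) = 1.85868e-06.
Running total after k=2: 36.5023.
k=3: B_{6}/(6)! × [f^{(5)}(23) − f^{(5)}(11)] = 1/30240 × (3.72883e-06 − 0.000149021) = -4.80464e-09.

S_3 ≈ 36.5023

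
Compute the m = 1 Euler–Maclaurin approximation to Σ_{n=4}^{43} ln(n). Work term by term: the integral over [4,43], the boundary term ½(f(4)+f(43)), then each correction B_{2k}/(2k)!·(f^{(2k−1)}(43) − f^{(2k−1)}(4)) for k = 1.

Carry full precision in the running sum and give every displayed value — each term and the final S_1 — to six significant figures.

S_1 ≈ 119.741

Integral: ∫_4^43 ln(x) dx = 117.186.
Endpoint term: (f(4) + f(43))/2 = (1.38629 + 3.76120)/2 = 2.57375.
So far: 119.760.
Correction k=1: B_{2}/2! · (f^{(1)}(43) − f^{(1)}(4)) = 1/12 · (0.0232558 − 0.250000) = -0.0188953.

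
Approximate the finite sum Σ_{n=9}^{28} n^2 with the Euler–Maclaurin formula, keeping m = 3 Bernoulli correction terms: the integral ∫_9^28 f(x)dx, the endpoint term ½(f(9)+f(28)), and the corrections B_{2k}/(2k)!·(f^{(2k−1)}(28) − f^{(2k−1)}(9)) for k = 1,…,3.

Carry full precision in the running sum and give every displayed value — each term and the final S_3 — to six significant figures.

S_3 ≈ 7510.00

The integral term ∫_9^28 x^2 dx = 7074.33.
Endpoint term: (f(9) + f(28))/2 = (81.0000 + 784.000)/2 = 432.500.
Running total after boundary: 7506.83.
k=1: B_{2}/(2)! × [f^{(1)}(28) − f^{(1)}(9)] = 1/12 × (56.0000 − 18.0000) = 3.16667.
Partial sum through k=1: 7510.00.
k=2: B_{4}/(4)! × [f^{(3)}(28) − f^{(3)}(9)] = −1/720 × (0.00000 − 0.00000) = 0.00000.
Partial sum through k=2: 7510.00.
k=3: B_{6}/(6)! × [f^{(5)}(28) − f^{(5)}(9)] = 1/30240 × (0.00000 − 0.00000) = 0.00000.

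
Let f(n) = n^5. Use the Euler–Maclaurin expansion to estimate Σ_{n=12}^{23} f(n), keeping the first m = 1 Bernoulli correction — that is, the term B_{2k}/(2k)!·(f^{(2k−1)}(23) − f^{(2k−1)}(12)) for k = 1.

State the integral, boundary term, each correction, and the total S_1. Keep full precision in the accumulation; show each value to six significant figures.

S_1 ≈ 2.76255e+07

Integral: ∫_12^23 x^5 dx = 2.41750e+07.
Boundary: ½(f(12) + f(23)) = ½(248832 + 6.43634e+06) = 3.34259e+06.
Integral + boundary = 2.75176e+07.
k=1: B_{2}/(2)! × [f^{(1)}(23) − f^{(1)}(12)] = 1/12 × (1.39920e+06 − 103680) = 107960.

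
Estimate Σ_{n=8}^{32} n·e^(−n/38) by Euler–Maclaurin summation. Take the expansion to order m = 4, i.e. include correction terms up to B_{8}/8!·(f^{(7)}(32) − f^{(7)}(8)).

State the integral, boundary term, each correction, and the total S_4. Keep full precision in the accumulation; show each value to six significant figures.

S_4 ≈ 280.307

Integral: ∫_8^32 x·e^(−x/38) dx = 270.221.
Boundary: ½(f(8) + f(32)) = ½(6.48126 + 13.7857) = 10.1335.
So far: 280.354.
k=1: B_{2}/(2)! × [f^{(1)}(32) − f^{(1)}(8)] = 1/12 × (0.0680215 − 0.639598) = -0.0476314.
Running total after k=1: 280.307.
k=2: B_{4}/(4)! × [f^{(3)}(32) − f^{(3)}(8)] = −1/720 × (0.000643786 − 0.00156504) = 1.27952e-06.
Running total after k=2: 280.307.
k=3: B_{6}/(6)! × [f^{(5)}(32) − f^{(5)}(8)] = 1/30240 × (8.59048e-07 − 1.86090e-06) = -3.31300e-11.
Running total after k=3: 280.307.
k=4: B_{8}/(8)! × [f^{(7)}(32) − f^{(7)}(8)] = −1/1209600 × (8.81067e-10 − 1.82686e-09) = 7.81901e-16.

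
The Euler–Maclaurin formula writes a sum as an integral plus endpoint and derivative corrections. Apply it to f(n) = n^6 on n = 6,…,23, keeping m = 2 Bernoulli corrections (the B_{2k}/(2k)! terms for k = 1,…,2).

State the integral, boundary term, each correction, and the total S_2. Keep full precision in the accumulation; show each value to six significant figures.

S_2 ≈ 5.63617e+08

The integral term ∫_6^23 x^6 dx = 4.86364e+08.
Endpoint term: (f(6) + f(23))/2 = (46656.0 + 1.48036e+08)/2 = 7.40413e+07.
So far: 5.60405e+08.
Correction k=1: B_{2}/2! · (f^{(1)}(23) − f^{(1)}(6)) = 1/12 · (3.86181e+07 − 46656.0) = 3.21428e+06.
Running total after k=1: 5.63619e+08.
Correction k=2: B_{4}/4! · (f^{(3)}(23) − f^{(3)}(6)) = −1/720 · (1.46004e+06 − 25920.0) = -1991.83.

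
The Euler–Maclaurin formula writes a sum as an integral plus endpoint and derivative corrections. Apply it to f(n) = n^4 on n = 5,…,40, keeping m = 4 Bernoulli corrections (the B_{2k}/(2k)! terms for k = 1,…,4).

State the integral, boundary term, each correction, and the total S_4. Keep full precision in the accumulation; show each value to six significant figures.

Integral: ∫_5^40 x^4 dx = 2.04794e+07.
Endpoint term: (f(5) + f(40))/2 = (625.000 + 2.56000e+06)/2 = 1.28031e+06.
Running total after boundary: 2.17597e+07.
Correction k=1: B_{2}/2! · (f^{(1)}(40) − f^{(1)}(5)) = 1/12 · (256000 − 500.000) = 21291.7.
Running total after k=1: 2.17810e+07.
Correction k=2: B_{4}/4! · (f^{(3)}(40) − f^{(3)}(5)) = −1/720 · (960.000 − 120.000) = -1.16667.
Running total after k=2: 2.17810e+07.
Correction k=3: B_{6}/6! · (f^{(5)}(40) − f^{(5)}(5)) = 1/30240 · (0.00000 − 0.00000) = 0.00000.
Running total after k=3: 2.17810e+07.
Correction k=4: B_{8}/8! · (f^{(7)}(40) − f^{(7)}(5)) = −1/1209600 · (0.00000 − 0.00000) = 0.00000.

S_4 ≈ 2.17810e+07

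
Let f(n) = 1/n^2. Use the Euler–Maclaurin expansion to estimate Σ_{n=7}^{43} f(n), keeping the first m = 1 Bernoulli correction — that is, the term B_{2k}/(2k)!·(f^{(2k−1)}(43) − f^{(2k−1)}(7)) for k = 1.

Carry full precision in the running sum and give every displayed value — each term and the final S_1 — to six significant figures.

Integral: ∫_7^43 1/x^2 dx = 0.119601.
Endpoint term: (f(7) + f(43))/2 = (0.0204082 + 0.000540833)/2 = 0.0104745.
Running total after boundary: 0.130076.
k=1: B_{2}/(2)! × [f^{(1)}(43) − f^{(1)}(7)] = 1/12 × (-2.51550e-05 − (-0.00583090)) = 0.000483812.

S_1 ≈ 0.130560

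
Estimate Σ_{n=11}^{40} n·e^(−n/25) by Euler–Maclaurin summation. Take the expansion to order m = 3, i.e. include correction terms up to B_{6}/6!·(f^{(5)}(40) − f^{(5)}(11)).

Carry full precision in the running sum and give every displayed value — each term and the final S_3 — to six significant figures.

S_3 ≈ 259.091

Integral: ∫_11^40 x·e^(−x/25) dx = 251.551.
Endpoint term: (f(11) + f(40))/2 = (7.08440 + 8.07586)/2 = 7.58013.
Integral + boundary = 259.131.
k=1: B_{2}/(2)! × [f^{(1)}(40) − f^{(1)}(11)] = 1/12 × (-0.121138 − 0.360660) = -0.0401499.
Partial sum through k=1: 259.091.
k=2: B_{4}/(4)! × [f^{(3)}(40) − f^{(3)}(11)] = −1/720 × (0.000452248 − 0.00263797) = 3.03573e-06.
Partial sum through k=2: 259.091.
k=3: B_{6}/(6)! × [f^{(5)}(40) − f^{(5)}(11)] = 1/30240 × (1.75731e-06 − 7.51822e-06) = -1.90506e-10.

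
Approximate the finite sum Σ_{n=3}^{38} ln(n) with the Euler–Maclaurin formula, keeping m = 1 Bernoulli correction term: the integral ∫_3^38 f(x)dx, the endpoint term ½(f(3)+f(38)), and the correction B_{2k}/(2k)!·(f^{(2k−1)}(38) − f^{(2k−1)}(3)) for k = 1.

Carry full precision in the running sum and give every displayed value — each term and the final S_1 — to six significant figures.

Integral: ∫_3^38 ln(x) dx = 99.9324.
½[f(3) + f(38)] = ½[1.09861 + 3.63759] = 2.36810.
Running total after boundary: 102.301.
Correction k=1: B_{2}/2! · (f^{(1)}(38) − f^{(1)}(3)) = 1/12 · (0.0263158 − 0.333333) = -0.0255848.

S_1 ≈ 102.275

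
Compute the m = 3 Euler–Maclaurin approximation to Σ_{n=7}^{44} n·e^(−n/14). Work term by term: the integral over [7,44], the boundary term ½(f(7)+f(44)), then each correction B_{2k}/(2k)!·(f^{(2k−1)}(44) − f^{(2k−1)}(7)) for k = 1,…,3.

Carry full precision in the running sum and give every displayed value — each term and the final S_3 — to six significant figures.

∫_7^44 x·e^(−x/14) dx evaluates to 143.275.
Boundary: ½(f(7) + f(44)) = ½(4.24571 + 1.89901) = 3.07236.
Running total after boundary: 146.347.
Order-1 term: 1/12 · (-0.0924842 − 0.303265) = -0.0329791.
Running total after k=1: 146.314.
Order-2 term: −1/720 · (-3.14572e-05 − 0.00773636) = 1.07886e-05.
Running total after k=2: 146.314.
Order-3 term: 1/30240 · (2.08645e-06 − 7.10482e-05) = -2.28048e-09.

S_3 ≈ 146.314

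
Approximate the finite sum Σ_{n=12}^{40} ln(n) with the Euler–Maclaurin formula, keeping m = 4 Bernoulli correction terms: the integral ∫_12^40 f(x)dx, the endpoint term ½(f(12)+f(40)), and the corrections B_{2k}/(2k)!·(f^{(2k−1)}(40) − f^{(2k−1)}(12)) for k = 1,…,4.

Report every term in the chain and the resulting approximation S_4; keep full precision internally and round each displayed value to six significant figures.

S_4 ≈ 92.8183

∫_12^40 ln(x) dx evaluates to 89.7363.
Endpoint term: (f(12) + f(40))/2 = (2.48491 + 3.68888)/2 = 3.08689.
Running total after boundary: 92.8232.
k=1: B_{2}/(2)! × [f^{(1)}(40) − f^{(1)}(12)] = 1/12 × (0.0250000 − 0.0833333) = -0.00486111.
Running total after k=1: 92.8183.
k=2: B_{4}/(4)! × [f^{(3)}(40) − f^{(3)}(12)] = −1/720 × (3.12500e-05 − 0.00115741) = 1.56411e-06.
Running total after k=2: 92.8183.
k=3: B_{6}/(6)! × [f^{(5)}(40) − f^{(5)}(12)] = 1/30240 × (2.34375e-07 − 9.64506e-05) = -3.18175e-09.
Running total after k=3: 92.8183.
k=4: B_{8}/(8)! × [f^{(7)}(40) − f^{(7)}(12)] = −1/1209600 × (4.39453e-09 − 2.00939e-05) = 1.66084e-11.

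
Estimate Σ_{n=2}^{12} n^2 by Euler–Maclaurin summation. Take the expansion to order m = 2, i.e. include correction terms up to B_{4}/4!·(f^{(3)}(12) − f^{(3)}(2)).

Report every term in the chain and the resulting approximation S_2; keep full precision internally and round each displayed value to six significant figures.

Integral: ∫_2^12 x^2 dx = 573.333.
½[f(2) + f(12)] = ½[4.00000 + 144.000] = 74.0000.
Integral + boundary = 647.333.
k=1: B_{2}/(2)! × [f^{(1)}(12) − f^{(1)}(2)] = 1/12 × (24.0000 − 4.00000) = 1.66667.
Running total after k=1: 649.000.
k=2: B_{4}/(4)! × [f^{(3)}(12) − f^{(3)}(2)] = −1/720 × (0.00000 − 0.00000) = 0.00000.

S_2 ≈ 649.000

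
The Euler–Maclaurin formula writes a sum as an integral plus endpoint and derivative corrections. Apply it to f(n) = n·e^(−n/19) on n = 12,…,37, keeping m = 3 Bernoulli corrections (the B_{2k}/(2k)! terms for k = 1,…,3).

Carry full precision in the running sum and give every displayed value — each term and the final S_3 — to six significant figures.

S_3 ≈ 167.225

∫_12^37 x·e^(−x/19) dx evaluates to 161.423.
Endpoint term: (f(12) + f(37))/2 = (6.38102 + 5.27801)/2 = 5.82952.
So far: 167.253.
Correction k=1: B_{2}/2! · (f^{(1)}(37) − f^{(1)}(12)) = 1/12 · (-0.135141 − 0.195908) = -0.0275875.
After k=1: 167.225.
Correction k=2: B_{4}/4! · (f^{(3)}(37) − f^{(3)}(12)) = −1/720 · (0.000415947 − 0.00348867) = 4.26768e-06.
After k=2: 167.225.
Correction k=3: B_{6}/6! · (f^{(5)}(37) − f^{(5)}(12)) = 1/30240 · (3.34140e-06 − 1.78246e-05) = -4.78940e-10.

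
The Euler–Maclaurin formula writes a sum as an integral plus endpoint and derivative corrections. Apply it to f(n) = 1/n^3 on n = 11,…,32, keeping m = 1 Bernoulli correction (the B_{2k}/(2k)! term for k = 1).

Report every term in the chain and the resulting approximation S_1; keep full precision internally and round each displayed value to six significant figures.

The integral term ∫_11^32 1/x^3 dx = 0.00364395.
Boundary: ½(f(11) + f(32)) = ½(0.000751315 + 3.05176e-05) = 0.000390916.
Running total after boundary: 0.00403487.
Order-1 term: 1/12 · (-2.86102e-06 − (-0.000204904)) = 1.68369e-05.

S_1 ≈ 0.00405170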